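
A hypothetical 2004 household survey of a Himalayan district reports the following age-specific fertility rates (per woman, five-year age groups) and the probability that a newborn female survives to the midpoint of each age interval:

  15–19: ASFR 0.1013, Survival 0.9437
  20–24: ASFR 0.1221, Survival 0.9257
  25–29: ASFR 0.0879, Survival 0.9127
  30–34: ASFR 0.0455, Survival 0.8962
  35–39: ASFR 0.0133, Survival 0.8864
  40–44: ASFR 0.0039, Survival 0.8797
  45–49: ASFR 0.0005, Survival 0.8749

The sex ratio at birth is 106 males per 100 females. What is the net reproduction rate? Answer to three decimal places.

0.838

Proportion female at birth = 100 / (100 + 106) = 0.48544.
Each age group contributes 5 × ASFR × survival:
  15–19: 5 × 0.1013 × 0.9437 = 0.47798
  20–24: 5 × 0.1221 × 0.9257 = 0.56514
  25–29: 5 × 0.0879 × 0.9127 = 0.40113
  30–34: 5 × 0.0455 × 0.8962 = 0.20389
  35–39: 5 × 0.0133 × 0.8864 = 0.05895
  40–44: 5 × 0.0039 × 0.8797 = 0.01715
  45–49: 5 × 0.0005 × 0.8749 = 0.00219
Sum = 1.72643
NRR = 0.48544 × 1.72643 = 0.83808
An NRR under 1 implies long-run decline under these rates.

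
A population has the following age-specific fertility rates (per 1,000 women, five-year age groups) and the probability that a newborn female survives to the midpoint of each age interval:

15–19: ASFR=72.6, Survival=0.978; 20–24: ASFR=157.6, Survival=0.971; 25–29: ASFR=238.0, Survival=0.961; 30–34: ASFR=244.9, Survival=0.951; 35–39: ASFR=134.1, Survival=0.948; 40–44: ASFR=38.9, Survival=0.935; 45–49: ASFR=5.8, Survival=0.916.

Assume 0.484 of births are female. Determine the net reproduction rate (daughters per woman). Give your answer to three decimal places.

Proportion female at birth = 0.484.
Per-age-group product (5 × ASFR × survival probability):
  15–19: 5 × 72.6/1000 × 0.978 = 0.35501
  20–24: 5 × 157.6/1000 × 0.971 = 0.76515
  25–29: 5 × 238.0/1000 × 0.961 = 1.14359
  30–34: 5 × 244.9/1000 × 0.951 = 1.16450
  35–39: 5 × 134.1/1000 × 0.948 = 0.63563
  40–44: 5 × 38.9/1000 × 0.935 = 0.18186
  45–49: 5 × 5.8/1000 × 0.916 = 0.02656
Sum = 4.27230
NRR = 0.484 × 4.27230 = 2.06779

2.068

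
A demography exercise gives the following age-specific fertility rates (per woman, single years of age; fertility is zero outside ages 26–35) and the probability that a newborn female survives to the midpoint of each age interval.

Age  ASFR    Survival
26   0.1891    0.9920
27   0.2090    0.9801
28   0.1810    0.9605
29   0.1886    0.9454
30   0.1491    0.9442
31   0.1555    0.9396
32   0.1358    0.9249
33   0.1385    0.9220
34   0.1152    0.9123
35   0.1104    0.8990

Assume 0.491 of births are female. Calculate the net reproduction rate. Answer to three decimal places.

0.731

Proportion female at birth = 0.491.
Each age group contributes 1 × ASFR × survival:
  26: 1 × 0.1891 × 0.9920 = 0.18759
  27: 1 × 0.2090 × 0.9801 = 0.20484
  28: 1 × 0.1810 × 0.9605 = 0.17385
  29: 1 × 0.1886 × 0.9454 = 0.17830
  30: 1 × 0.1491 × 0.9442 = 0.14078
  31: 1 × 0.1555 × 0.9396 = 0.14611
  32: 1 × 0.1358 × 0.9249 = 0.12560
  33: 1 × 0.1385 × 0.9220 = 0.12770
  34: 1 × 0.1152 × 0.9123 = 0.10510
  35: 1 × 0.1104 × 0.8990 = 0.09925
Sum = 1.48912
NRR = 0.491 × 1.48912 = 0.73116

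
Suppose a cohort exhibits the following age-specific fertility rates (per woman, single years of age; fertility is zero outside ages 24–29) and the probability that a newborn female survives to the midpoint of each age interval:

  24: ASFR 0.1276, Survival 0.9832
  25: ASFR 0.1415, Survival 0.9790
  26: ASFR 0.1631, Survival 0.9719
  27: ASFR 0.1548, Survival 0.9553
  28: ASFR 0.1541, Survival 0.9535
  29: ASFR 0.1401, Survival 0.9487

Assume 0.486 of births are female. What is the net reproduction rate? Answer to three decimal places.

0.413

Proportion female at birth = 0.486.
Survival-weighted fertility by age (1·fₓ·Sₓ):
  24: 1 × 0.1276 × 0.9832 = 0.12546
  25: 1 × 0.1415 × 0.9790 = 0.13853
  26: 1 × 0.1631 × 0.9719 = 0.15852
  27: 1 × 0.1548 × 0.9553 = 0.14788
  28: 1 × 0.1541 × 0.9535 = 0.14693
  29: 1 × 0.1401 × 0.9487 = 0.13291
Sum = 0.85023
NRR = 0.486 × 0.85023 = 0.41321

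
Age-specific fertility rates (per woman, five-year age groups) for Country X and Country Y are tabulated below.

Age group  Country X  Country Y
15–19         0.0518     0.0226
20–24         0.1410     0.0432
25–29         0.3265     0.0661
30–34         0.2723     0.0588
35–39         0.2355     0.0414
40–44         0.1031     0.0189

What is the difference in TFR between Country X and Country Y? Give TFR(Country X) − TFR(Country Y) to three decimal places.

4.396

Country X:
  Sum of ASFRs = 0.0518 + 0.1410 + 0.3265 + 0.2723 + 0.2355 + 0.1031 = 1.1302
  TFR = 5 × 1.1302 = 5.651
Country Y:
  Sum of ASFRs = 0.0226 + 0.0432 + 0.0661 + 0.0588 + 0.0414 + 0.0189 = 0.2510
  TFR = 5 × 0.2510 = 1.255
Difference = 5.651 − 1.255 = 4.396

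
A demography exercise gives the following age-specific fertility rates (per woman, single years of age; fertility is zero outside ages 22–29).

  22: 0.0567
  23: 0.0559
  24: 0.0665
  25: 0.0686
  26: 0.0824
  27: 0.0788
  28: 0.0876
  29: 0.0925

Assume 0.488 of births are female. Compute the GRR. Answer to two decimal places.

0.29

Proportion female at birth = 0.488.
Sum of ASFRs = 0.0567 + 0.0559 + 0.0665 + 0.0686 + 0.0824 + 0.0788 + 0.0876 + 0.0925 = 0.5890
TFR = 0.589
GRR = 0.488 × 0.589 = 0.28743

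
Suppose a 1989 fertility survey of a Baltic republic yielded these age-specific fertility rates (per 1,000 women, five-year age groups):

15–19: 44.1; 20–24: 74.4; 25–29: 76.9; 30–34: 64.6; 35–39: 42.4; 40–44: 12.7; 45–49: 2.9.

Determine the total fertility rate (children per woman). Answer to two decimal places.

1.59

Sum of ASFRs = 44.1 + 74.4 + 76.9 + 64.6 + 42.4 + 12.7 + 2.9 = 318.0
TFR = 5 × 318.0 / 1000 = 1.59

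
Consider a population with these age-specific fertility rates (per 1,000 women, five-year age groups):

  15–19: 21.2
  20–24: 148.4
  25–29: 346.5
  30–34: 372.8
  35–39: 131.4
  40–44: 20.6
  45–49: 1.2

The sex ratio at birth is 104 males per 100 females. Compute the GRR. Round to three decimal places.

2.554

Proportion female at birth = 100 / (100 + 104) = 0.49020.
Sum of ASFRs = 21.2 + 148.4 + 346.5 + 372.8 + 131.4 + 20.6 + 1.2 = 1042.1
TFR = 5 × 1042.1 / 1000 = 5.2105
GRR = 0.49020 × 5.2105 = 2.55419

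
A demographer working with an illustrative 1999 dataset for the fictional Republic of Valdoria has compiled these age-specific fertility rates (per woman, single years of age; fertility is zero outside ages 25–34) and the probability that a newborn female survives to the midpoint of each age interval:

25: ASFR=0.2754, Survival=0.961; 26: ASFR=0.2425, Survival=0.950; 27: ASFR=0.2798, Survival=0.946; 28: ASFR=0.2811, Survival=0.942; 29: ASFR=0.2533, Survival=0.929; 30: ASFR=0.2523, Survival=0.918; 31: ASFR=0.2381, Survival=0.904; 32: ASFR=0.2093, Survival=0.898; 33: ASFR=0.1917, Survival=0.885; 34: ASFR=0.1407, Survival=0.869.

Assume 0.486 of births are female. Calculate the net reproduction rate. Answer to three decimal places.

Proportion female at birth = 0.486.
Per-age-group product (1 × ASFR × survival probability):
  25: 1 × 0.2754 × 0.961 = 0.26466
  26: 1 × 0.2425 × 0.950 = 0.23038
  27: 1 × 0.2798 × 0.946 = 0.26469
  28: 1 × 0.2811 × 0.942 = 0.26480
  29: 1 × 0.2533 × 0.929 = 0.23532
  30: 1 × 0.2523 × 0.918 = 0.23161
  31: 1 × 0.2381 × 0.904 = 0.21524
  32: 1 × 0.2093 × 0.898 = 0.18795
  33: 1 × 0.1917 × 0.885 = 0.16965
  34: 1 × 0.1407 × 0.869 = 0.12227
Sum = 2.18657
NRR = 0.486 × 2.18657 = 1.06267

1.063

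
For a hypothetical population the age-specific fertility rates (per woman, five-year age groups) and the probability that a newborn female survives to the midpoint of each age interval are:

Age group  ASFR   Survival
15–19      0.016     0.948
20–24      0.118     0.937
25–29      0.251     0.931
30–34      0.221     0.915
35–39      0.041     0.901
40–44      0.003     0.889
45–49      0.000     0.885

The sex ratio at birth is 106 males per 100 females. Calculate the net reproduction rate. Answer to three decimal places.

1.459

Proportion female at birth = 100 / (100 + 106) = 0.48544.
Weighting each age-specific rate by interval width and survival:
  15–19: 5 × 0.016 × 0.948 = 0.07584
  20–24: 5 × 0.118 × 0.937 = 0.55283
  25–29: 5 × 0.251 × 0.931 = 1.16841
  30–34: 5 × 0.221 × 0.915 = 1.01108
  35–39: 5 × 0.041 × 0.901 = 0.18471
  40–44: 5 × 0.003 × 0.889 = 0.01334
  45–49: 5 × 0.000 × 0.885 = 0.00000
Sum = 3.00621
NRR = 0.48544 × 3.00621 = 1.45933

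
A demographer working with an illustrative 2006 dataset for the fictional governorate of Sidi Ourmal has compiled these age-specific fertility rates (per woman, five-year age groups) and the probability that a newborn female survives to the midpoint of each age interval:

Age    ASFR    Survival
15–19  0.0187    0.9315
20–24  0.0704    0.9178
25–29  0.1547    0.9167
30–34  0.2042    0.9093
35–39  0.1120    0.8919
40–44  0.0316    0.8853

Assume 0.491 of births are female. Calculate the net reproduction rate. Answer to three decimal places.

Proportion female at birth = 0.491.
Survival-weighted fertility by age (5·fₓ·Sₓ):
  15–19: 5 × 0.0187 × 0.9315 = 0.08710
  20–24: 5 × 0.0704 × 0.9178 = 0.32307
  25–29: 5 × 0.1547 × 0.9167 = 0.70907
  30–34: 5 × 0.2042 × 0.9093 = 0.92840
  35–39: 5 × 0.1120 × 0.8919 = 0.49946
  40–44: 5 × 0.0316 × 0.8853 = 0.13988
Sum = 2.68698
NRR = 0.491 × 2.68698 = 1.31931
An NRR exceeding 1 indicates intrinsic growth under these rates.

1.319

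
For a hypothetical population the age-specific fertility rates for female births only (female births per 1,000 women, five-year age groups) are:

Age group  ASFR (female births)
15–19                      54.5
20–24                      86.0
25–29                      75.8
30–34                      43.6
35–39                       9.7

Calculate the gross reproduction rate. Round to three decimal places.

Sum of female ASFRs = 54.5 + 86.0 + 75.8 + 43.6 + 9.7 = 269.6
GRR = 5 × 269.6 / 1000 = 1.348

1.348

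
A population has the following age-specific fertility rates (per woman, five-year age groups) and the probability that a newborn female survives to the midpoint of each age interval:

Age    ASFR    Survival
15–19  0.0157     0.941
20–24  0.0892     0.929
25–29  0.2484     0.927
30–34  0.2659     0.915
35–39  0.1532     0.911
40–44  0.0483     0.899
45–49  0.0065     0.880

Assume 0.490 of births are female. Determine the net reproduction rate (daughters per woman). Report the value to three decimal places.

Proportion female at birth = 0.490.
Each age group contributes 5 × ASFR × survival:
  15–19: 5 × 0.0157 × 0.941 = 0.07387
  20–24: 5 × 0.0892 × 0.929 = 0.41433
  25–29: 5 × 0.2484 × 0.927 = 1.15133
  30–34: 5 × 0.2659 × 0.915 = 1.21649
  35–39: 5 × 0.1532 × 0.911 = 0.69783
  40–44: 5 × 0.0483 × 0.899 = 0.21711
  45–49: 5 × 0.0065 × 0.880 = 0.02860
Sum = 3.79956
NRR = 0.490 × 3.79956 = 1.86178
With NRR above 1 the population is above replacement fertility.

1.862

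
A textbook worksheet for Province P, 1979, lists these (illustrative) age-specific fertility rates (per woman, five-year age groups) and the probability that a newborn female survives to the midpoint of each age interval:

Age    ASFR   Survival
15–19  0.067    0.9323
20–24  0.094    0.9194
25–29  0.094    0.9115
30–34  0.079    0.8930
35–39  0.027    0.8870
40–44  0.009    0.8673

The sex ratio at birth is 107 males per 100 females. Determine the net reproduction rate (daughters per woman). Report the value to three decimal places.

Proportion female at birth = 100 / (100 + 107) = 0.48309.
Each age group contributes 5 × ASFR × survival:
  15–19: 5 × 0.067 × 0.9323 = 0.31232
  20–24: 5 × 0.094 × 0.9194 = 0.43212
  25–29: 5 × 0.094 × 0.9115 = 0.42841
  30–34: 5 × 0.079 × 0.8930 = 0.35274
  35–39: 5 × 0.027 × 0.8870 = 0.11975
  40–44: 5 × 0.009 × 0.8673 = 0.03903
Sum = 1.68437
NRR = 0.48309 × 1.68437 = 0.81370
An NRR under 1 implies long-run decline under these rates.

0.814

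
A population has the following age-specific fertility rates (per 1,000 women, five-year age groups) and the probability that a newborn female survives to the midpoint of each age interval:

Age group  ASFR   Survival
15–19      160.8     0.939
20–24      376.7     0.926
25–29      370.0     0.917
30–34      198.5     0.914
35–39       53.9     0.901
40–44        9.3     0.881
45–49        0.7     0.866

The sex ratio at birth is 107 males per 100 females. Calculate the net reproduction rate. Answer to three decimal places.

2.604

Proportion female at birth = 100 / (100 + 107) = 0.48309.
Each age group contributes 5 × ASFR × survival:
  15–19: 5 × 160.8/1000 × 0.939 = 0.75496
  20–24: 5 × 376.7/1000 × 0.926 = 1.74412
  25–29: 5 × 370.0/1000 × 0.917 = 1.69645
  30–34: 5 × 198.5/1000 × 0.914 = 0.90715
  35–39: 5 × 53.9/1000 × 0.901 = 0.24282
  40–44: 5 × 9.3/1000 × 0.881 = 0.04097
  45–49: 5 × 0.7/1000 × 0.866 = 0.00303
Sum = 5.38950
NRR = 0.48309 × 5.38950 = 2.60361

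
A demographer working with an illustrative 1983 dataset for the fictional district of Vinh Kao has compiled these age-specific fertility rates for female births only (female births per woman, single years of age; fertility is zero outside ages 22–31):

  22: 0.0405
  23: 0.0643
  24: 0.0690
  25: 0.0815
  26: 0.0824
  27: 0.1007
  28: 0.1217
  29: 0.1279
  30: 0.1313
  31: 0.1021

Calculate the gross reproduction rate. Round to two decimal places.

0.92

Sum of female ASFRs = 0.0405 + 0.0643 + 0.0690 + 0.0815 + 0.0824 + 0.1007 + 0.1217 + 0.1279 + 0.1313 + 0.1021 = 0.9214
GRR = 0.9214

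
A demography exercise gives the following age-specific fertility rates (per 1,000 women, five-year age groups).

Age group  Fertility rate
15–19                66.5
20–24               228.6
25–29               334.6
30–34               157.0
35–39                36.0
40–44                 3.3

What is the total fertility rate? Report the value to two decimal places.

4.13

Sum of ASFRs = 66.5 + 228.6 + 334.6 + 157.0 + 36.0 + 3.3 = 826.0
TFR = 5 × 826.0 / 1000 = 4.13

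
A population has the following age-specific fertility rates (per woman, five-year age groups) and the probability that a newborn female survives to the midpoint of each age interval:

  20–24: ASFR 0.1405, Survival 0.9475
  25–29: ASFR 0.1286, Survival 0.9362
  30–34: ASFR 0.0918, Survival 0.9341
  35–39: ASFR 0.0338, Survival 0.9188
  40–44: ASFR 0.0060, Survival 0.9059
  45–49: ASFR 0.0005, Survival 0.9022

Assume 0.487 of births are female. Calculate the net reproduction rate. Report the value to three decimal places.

Proportion female at birth = 0.487.
Survival-weighted fertility by age (5·fₓ·Sₓ):
  20–24: 5 × 0.1405 × 0.9475 = 0.66562
  25–29: 5 × 0.1286 × 0.9362 = 0.60198
  30–34: 5 × 0.0918 × 0.9341 = 0.42875
  35–39: 5 × 0.0338 × 0.9188 = 0.15528
  40–44: 5 × 0.0060 × 0.9059 = 0.02718
  45–49: 5 × 0.0005 × 0.9022 = 0.00226
Sum = 1.88107
NRR = 0.487 × 1.88107 = 0.91608
With NRR below 1 the population is below replacement fertility.

0.916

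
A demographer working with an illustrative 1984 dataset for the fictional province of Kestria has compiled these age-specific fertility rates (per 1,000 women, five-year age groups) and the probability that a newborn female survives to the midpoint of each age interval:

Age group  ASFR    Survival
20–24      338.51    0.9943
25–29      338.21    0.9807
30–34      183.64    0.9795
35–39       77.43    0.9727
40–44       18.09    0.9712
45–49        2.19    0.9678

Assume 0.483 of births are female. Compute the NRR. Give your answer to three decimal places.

2.278

Proportion female at birth = 0.483.
Survival-weighted fertility by age (5·fₓ·Sₓ):
  20–24: 5 × 338.51/1000 × 0.9943 = 1.68290
  25–29: 5 × 338.21/1000 × 0.9807 = 1.65841
  30–34: 5 × 183.64/1000 × 0.9795 = 0.89938
  35–39: 5 × 77.43/1000 × 0.9727 = 0.37658
  40–44: 5 × 18.09/1000 × 0.9712 = 0.08785
  45–49: 5 × 2.19/1000 × 0.9678 = 0.01060
Sum = 4.71572
NRR = 0.483 × 4.71572 = 2.27769
An NRR exceeding 1 indicates intrinsic growth under these rates.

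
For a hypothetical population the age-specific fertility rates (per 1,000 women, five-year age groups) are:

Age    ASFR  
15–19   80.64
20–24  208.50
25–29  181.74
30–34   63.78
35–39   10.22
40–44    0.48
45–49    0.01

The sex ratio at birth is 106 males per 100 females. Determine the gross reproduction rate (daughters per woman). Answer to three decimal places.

Proportion female at birth = 100 / (100 + 106) = 0.48544.
Sum of ASFRs = 80.64 + 208.50 + 181.74 + 63.78 + 10.22 + 0.48 + 0.01 = 545.37
TFR = 5 × 545.37 / 1000 = 2.72685
GRR = 0.48544 × 2.72685 = 1.32372

1.324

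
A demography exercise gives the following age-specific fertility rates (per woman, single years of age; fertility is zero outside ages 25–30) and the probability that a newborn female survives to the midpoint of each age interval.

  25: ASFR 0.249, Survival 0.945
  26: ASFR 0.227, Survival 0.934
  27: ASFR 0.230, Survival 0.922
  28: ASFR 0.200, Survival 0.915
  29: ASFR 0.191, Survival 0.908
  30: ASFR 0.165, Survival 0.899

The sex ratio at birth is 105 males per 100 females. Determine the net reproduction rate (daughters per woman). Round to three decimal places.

0.568

Proportion female at birth = 100 / (100 + 105) = 0.48780.
Per-age-group product (1 × ASFR × survival probability):
  25: 1 × 0.249 × 0.945 = 0.23531
  26: 1 × 0.227 × 0.934 = 0.21202
  27: 1 × 0.230 × 0.922 = 0.21206
  28: 1 × 0.200 × 0.915 = 0.18300
  29: 1 × 0.191 × 0.908 = 0.17343
  30: 1 × 0.165 × 0.899 = 0.14834
Sum = 1.16416
NRR = 0.48780 × 1.16416 = 0.56788
With NRR below 1 the population is below replacement fertility.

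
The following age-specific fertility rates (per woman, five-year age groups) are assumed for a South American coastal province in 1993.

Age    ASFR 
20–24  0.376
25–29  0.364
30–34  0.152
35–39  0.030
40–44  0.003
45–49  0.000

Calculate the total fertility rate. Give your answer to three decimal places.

Sum of ASFRs = 0.376 + 0.364 + 0.152 + 0.030 + 0.003 + 0.000 = 0.925
TFR = 5 × 0.925 = 4.625

4.625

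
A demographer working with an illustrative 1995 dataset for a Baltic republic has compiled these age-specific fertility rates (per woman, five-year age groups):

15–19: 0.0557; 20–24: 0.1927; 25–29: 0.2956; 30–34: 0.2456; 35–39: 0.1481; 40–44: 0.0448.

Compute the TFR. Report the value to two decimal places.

Sum of ASFRs = 0.0557 + 0.1927 + 0.2956 + 0.2456 + 0.1481 + 0.0448 = 0.9825
TFR = 5 × 0.9825 = 4.9125

4.91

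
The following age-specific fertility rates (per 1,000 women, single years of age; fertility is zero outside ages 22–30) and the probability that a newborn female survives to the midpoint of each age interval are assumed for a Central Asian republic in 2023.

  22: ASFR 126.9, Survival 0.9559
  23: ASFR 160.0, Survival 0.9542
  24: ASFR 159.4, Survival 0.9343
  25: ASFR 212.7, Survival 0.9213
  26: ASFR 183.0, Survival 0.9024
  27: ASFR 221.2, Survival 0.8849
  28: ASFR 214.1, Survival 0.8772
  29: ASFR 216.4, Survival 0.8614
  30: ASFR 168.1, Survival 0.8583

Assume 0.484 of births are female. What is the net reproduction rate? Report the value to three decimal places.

Proportion female at birth = 0.484.
Each age group contributes 1 × ASFR × survival:
  22: 1 × 126.9/1000 × 0.9559 = 0.12130
  23: 1 × 160.0/1000 × 0.9542 = 0.15267
  24: 1 × 159.4/1000 × 0.9343 = 0.14893
  25: 1 × 212.7/1000 × 0.9213 = 0.19596
  26: 1 × 183.0/1000 × 0.9024 = 0.16514
  27: 1 × 221.2/1000 × 0.8849 = 0.19574
  28: 1 × 214.1/1000 × 0.8772 = 0.18781
  29: 1 × 216.4/1000 × 0.8614 = 0.18641
  30: 1 × 168.1/1000 × 0.8583 = 0.14428
Sum = 1.49824
NRR = 0.484 × 1.49824 = 0.72515

0.725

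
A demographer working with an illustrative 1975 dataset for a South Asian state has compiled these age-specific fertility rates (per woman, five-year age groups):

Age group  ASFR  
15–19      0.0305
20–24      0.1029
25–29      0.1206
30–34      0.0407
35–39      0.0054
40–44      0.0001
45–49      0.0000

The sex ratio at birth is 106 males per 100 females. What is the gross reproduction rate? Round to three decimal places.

Proportion female at birth = 100 / (100 + 106) = 0.48544.
Sum of ASFRs = 0.0305 + 0.1029 + 0.1206 + 0.0407 + 0.0054 + 0.0001 + 0.0000 = 0.3002
TFR = 5 × 0.3002 = 1.501
GRR = 0.48544 × 1.501 = 0.72865

0.729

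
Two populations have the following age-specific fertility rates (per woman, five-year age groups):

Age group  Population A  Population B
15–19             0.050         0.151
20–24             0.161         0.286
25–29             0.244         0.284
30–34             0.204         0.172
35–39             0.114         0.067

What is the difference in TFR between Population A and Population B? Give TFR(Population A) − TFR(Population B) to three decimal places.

Population A:
  Sum of ASFRs = 0.050 + 0.161 + 0.244 + 0.204 + 0.114 = 0.773
  TFR = 5 × 0.773 = 3.865
Population B:
  Sum of ASFRs = 0.151 + 0.286 + 0.284 + 0.172 + 0.067 = 0.960
  TFR = 5 × 0.960 = 4.8
Difference = 3.865 − 4.8 = -0.935

-0.935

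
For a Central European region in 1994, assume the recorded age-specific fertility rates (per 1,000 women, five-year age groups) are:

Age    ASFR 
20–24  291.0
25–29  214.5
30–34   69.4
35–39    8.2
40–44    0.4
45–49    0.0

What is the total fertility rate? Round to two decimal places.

Sum of ASFRs = 291.0 + 214.5 + 69.4 + 8.2 + 0.4 + 0.0 = 583.5
TFR = 5 × 583.5 / 1000 = 2.9175

2.92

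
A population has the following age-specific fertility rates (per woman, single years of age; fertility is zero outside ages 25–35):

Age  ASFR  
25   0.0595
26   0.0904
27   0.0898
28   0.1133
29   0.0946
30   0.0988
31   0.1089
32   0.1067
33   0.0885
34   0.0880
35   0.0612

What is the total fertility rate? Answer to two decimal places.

Sum of ASFRs = 0.0595 + 0.0904 + 0.0898 + 0.1133 + 0.0946 + 0.0988 + 0.1089 + 0.1067 + 0.0885 + 0.0880 + 0.0612 = 0.9997
TFR = 0.9997

1.00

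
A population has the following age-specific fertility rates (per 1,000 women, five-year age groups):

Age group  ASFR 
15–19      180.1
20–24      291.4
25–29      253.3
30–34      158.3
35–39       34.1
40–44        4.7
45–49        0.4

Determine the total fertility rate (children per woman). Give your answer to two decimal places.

4.61

Sum of ASFRs = 180.1 + 291.4 + 253.3 + 158.3 + 34.1 + 4.7 + 0.4 = 922.3
TFR = 5 × 922.3 / 1000 = 4.6115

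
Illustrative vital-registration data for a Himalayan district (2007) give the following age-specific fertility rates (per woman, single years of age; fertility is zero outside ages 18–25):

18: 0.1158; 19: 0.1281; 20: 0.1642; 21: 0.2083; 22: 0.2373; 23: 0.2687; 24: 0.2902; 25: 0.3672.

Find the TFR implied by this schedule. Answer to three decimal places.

Sum of ASFRs = 0.1158 + 0.1281 + 0.1642 + 0.2083 + 0.2373 + 0.2687 + 0.2902 + 0.3672 = 1.7798
TFR = 1.7798

1.780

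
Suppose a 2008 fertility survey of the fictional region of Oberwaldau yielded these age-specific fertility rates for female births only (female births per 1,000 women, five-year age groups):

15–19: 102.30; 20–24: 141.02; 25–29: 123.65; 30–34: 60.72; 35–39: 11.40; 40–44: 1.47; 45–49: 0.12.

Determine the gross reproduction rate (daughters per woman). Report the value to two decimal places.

Sum of female ASFRs = 102.30 + 141.02 + 123.65 + 60.72 + 11.40 + 1.47 + 0.12 = 440.68
GRR = 5 × 440.68 / 1000 = 2.2034

2.20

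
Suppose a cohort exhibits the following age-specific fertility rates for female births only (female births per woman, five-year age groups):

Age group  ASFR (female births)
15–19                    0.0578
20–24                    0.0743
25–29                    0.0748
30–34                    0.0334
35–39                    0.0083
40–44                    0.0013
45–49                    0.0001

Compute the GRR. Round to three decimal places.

Sum of female ASFRs = 0.0578 + 0.0743 + 0.0748 + 0.0334 + 0.0083 + 0.0013 + 0.0001 = 0.2500
GRR = 5 × 0.2500 = 1.25

1.250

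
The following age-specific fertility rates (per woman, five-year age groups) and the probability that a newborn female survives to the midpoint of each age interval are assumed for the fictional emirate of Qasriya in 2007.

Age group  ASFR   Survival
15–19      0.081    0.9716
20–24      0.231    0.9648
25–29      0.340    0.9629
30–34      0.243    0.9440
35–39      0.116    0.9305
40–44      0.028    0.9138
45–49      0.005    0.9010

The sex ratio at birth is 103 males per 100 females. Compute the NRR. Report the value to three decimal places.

2.454

Proportion female at birth = 100 / (100 + 103) = 0.49261.
Per-age-group product (5 × ASFR × survival probability):
  15–19: 5 × 0.081 × 0.9716 = 0.39350
  20–24: 5 × 0.231 × 0.9648 = 1.11434
  25–29: 5 × 0.340 × 0.9629 = 1.63693
  30–34: 5 × 0.243 × 0.9440 = 1.14696
  35–39: 5 × 0.116 × 0.9305 = 0.53969
  40–44: 5 × 0.028 × 0.9138 = 0.12793
  45–49: 5 × 0.005 × 0.9010 = 0.02253
Sum = 4.98188
NRR = 0.49261 × 4.98188 = 2.45412
NRR > 1, so each generation more than replaces itself.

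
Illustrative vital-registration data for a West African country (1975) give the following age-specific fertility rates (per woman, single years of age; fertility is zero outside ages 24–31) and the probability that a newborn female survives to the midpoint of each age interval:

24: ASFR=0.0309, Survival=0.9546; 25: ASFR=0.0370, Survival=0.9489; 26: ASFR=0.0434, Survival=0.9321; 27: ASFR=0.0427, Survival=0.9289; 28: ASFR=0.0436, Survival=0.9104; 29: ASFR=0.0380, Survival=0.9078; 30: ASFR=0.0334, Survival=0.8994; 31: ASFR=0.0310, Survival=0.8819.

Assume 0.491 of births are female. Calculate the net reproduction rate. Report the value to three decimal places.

0.136

Proportion female at birth = 0.491.
Survival-weighted fertility by age (1·fₓ·Sₓ):
  24: 1 × 0.0309 × 0.9546 = 0.02950
  25: 1 × 0.0370 × 0.9489 = 0.03511
  26: 1 × 0.0434 × 0.9321 = 0.04045
  27: 1 × 0.0427 × 0.9289 = 0.03966
  28: 1 × 0.0436 × 0.9104 = 0.03969
  29: 1 × 0.0380 × 0.9078 = 0.03450
  30: 1 × 0.0334 × 0.8994 = 0.03004
  31: 1 × 0.0310 × 0.8819 = 0.02734
Sum = 0.27629
NRR = 0.491 × 0.27629 = 0.13566
With NRR below 1 the population is below replacement fertility.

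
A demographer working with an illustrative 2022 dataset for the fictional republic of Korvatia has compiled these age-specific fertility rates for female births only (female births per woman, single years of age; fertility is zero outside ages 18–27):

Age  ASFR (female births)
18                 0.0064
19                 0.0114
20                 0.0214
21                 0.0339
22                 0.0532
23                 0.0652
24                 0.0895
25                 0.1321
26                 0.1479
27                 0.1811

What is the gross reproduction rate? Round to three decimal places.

0.742

Sum of female ASFRs = 0.0064 + 0.0114 + 0.0214 + 0.0339 + 0.0532 + 0.0652 + 0.0895 + 0.1321 + 0.1479 + 0.1811 = 0.7421
GRR = 0.7421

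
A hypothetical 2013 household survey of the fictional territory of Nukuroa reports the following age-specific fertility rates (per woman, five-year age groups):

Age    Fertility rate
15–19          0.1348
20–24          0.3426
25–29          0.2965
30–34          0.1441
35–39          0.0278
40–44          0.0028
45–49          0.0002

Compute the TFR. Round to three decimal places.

4.744

Sum of ASFRs = 0.1348 + 0.3426 + 0.2965 + 0.1441 + 0.0278 + 0.0028 + 0.0002 = 0.9488
TFR = 5 × 0.9488 = 4.744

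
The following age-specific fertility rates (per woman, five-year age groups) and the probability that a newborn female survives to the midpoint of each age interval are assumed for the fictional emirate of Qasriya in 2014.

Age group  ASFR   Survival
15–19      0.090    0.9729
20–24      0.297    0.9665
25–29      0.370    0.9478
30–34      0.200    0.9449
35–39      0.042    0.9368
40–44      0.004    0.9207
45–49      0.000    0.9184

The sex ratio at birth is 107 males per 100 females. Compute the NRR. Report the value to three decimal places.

Proportion female at birth = 100 / (100 + 107) = 0.48309.
Weighting each age-specific rate by interval width and survival:
  15–19: 5 × 0.090 × 0.9729 = 0.43781
  20–24: 5 × 0.297 × 0.9665 = 1.43525
  25–29: 5 × 0.370 × 0.9478 = 1.75343
  30–34: 5 × 0.200 × 0.9449 = 0.94490
  35–39: 5 × 0.042 × 0.9368 = 0.19673
  40–44: 5 × 0.004 × 0.9207 = 0.01841
  45–49: 5 × 0.000 × 0.9184 = 0.00000
Sum = 4.78653
NRR = 0.48309 × 4.78653 = 2.31232
An NRR exceeding 1 indicates intrinsic growth under these rates.

2.312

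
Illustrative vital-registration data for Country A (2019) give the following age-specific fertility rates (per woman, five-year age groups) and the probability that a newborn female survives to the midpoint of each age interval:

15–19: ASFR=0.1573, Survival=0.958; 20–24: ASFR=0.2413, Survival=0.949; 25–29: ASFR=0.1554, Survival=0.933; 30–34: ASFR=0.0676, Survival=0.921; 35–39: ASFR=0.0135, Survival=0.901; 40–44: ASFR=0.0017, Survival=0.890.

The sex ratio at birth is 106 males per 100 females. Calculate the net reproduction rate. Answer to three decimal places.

1.458

Proportion female at birth = 100 / (100 + 106) = 0.48544.
Each age group contributes 5 × ASFR × survival:
  15–19: 5 × 0.1573 × 0.958 = 0.75347
  20–24: 5 × 0.2413 × 0.949 = 1.14497
  25–29: 5 × 0.1554 × 0.933 = 0.72494
  30–34: 5 × 0.0676 × 0.921 = 0.31130
  35–39: 5 × 0.0135 × 0.901 = 0.06082
  40–44: 5 × 0.0017 × 0.890 = 0.00757
Sum = 3.00307
NRR = 0.48544 × 3.00307 = 1.45781
NRR > 1, so each generation more than replaces itself.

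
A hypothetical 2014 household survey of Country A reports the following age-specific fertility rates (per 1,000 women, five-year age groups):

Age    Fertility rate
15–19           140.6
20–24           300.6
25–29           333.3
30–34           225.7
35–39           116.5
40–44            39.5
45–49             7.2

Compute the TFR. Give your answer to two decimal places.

5.82

Sum of ASFRs = 140.6 + 300.6 + 333.3 + 225.7 + 116.5 + 39.5 + 7.2 = 1163.4
TFR = 5 × 1163.4 / 1000 = 5.817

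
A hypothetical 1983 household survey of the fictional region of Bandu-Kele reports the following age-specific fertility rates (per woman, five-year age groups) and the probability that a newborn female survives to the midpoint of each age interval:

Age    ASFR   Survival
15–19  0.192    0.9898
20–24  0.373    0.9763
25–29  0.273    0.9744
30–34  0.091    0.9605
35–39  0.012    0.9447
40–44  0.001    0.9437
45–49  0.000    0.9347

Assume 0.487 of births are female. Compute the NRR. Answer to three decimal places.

2.240

Proportion female at birth = 0.487.
Each age group contributes 5 × ASFR × survival:
  15–19: 5 × 0.192 × 0.9898 = 0.95021
  20–24: 5 × 0.373 × 0.9763 = 1.82080
  25–29: 5 × 0.273 × 0.9744 = 1.33006
  30–34: 5 × 0.091 × 0.9605 = 0.43703
  35–39: 5 × 0.012 × 0.9447 = 0.05668
  40–44: 5 × 0.001 × 0.9437 = 0.00472
  45–49: 5 × 0.000 × 0.9347 = 0.00000
Sum = 4.59950
NRR = 0.487 × 4.59950 = 2.23996
With NRR above 1 the population is above replacement fertility.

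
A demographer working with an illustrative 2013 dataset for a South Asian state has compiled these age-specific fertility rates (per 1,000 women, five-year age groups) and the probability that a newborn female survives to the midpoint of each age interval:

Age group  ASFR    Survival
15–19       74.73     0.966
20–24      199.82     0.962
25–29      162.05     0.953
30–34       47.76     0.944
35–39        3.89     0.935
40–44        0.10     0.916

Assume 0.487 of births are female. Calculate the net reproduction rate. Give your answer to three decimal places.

Proportion female at birth = 0.487.
Weighting each age-specific rate by interval width and survival:
  15–19: 5 × 74.73/1000 × 0.966 = 0.36095
  20–24: 5 × 199.82/1000 × 0.962 = 0.96113
  25–29: 5 × 162.05/1000 × 0.953 = 0.77217
  30–34: 5 × 47.76/1000 × 0.944 = 0.22543
  35–39: 5 × 3.89/1000 × 0.935 = 0.01819
  40–44: 5 × 0.10/1000 × 0.916 = 0.00046
Sum = 2.33833
NRR = 0.487 × 2.33833 = 1.13877
With NRR above 1 the population is above replacement fertility.

1.139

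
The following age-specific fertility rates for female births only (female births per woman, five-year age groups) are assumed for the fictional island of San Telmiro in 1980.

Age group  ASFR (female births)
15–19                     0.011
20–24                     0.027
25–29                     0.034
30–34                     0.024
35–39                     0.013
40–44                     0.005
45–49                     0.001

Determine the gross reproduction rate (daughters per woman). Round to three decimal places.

Sum of female ASFRs = 0.011 + 0.027 + 0.034 + 0.024 + 0.013 + 0.005 + 0.001 = 0.115
GRR = 5 × 0.115 = 0.575

0.575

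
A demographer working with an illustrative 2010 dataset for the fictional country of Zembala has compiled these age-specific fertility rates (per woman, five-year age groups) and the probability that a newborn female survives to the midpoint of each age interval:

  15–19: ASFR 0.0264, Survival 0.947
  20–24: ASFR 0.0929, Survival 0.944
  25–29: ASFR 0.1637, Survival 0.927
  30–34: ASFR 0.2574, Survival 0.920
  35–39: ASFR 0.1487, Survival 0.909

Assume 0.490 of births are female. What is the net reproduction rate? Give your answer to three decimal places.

1.559

Proportion female at birth = 0.490.
Each age group contributes 5 × ASFR × survival:
  15–19: 5 × 0.0264 × 0.947 = 0.12500
  20–24: 5 × 0.0929 × 0.944 = 0.43849
  25–29: 5 × 0.1637 × 0.927 = 0.75875
  30–34: 5 × 0.2574 × 0.920 = 1.18404
  35–39: 5 × 0.1487 × 0.909 = 0.67584
Sum = 3.18212
NRR = 0.490 × 3.18212 = 1.55924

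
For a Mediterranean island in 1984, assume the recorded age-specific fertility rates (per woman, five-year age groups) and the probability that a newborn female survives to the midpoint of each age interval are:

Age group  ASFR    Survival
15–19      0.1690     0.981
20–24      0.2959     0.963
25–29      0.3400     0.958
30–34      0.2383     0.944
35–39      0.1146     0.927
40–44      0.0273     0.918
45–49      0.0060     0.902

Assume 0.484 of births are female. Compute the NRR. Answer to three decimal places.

Proportion female at birth = 0.484.
Survival-weighted fertility by age (5·fₓ·Sₓ):
  15–19: 5 × 0.1690 × 0.981 = 0.82895
  20–24: 5 × 0.2959 × 0.963 = 1.42476
  25–29: 5 × 0.3400 × 0.958 = 1.62860
  30–34: 5 × 0.2383 × 0.944 = 1.12478
  35–39: 5 × 0.1146 × 0.927 = 0.53117
  40–44: 5 × 0.0273 × 0.918 = 0.12531
  45–49: 5 × 0.0060 × 0.902 = 0.02706
Sum = 5.69063
NRR = 0.484 × 5.69063 = 2.75426

2.754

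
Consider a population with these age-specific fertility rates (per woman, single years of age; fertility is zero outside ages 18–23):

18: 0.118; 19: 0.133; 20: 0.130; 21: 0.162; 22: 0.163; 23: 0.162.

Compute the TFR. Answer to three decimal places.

0.868

Sum of ASFRs = 0.118 + 0.133 + 0.130 + 0.162 + 0.163 + 0.162 = 0.868
TFR = 0.868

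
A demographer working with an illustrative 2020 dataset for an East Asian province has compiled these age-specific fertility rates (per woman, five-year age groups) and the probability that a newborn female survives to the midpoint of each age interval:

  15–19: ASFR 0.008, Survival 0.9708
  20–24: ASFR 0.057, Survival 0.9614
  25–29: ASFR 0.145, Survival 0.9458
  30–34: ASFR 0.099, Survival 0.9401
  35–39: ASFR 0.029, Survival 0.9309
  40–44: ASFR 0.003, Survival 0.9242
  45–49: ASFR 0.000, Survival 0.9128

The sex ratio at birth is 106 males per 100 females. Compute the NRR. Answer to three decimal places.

0.783

Proportion female at birth = 100 / (100 + 106) = 0.48544.
Each age group contributes 5 × ASFR × survival:
  15–19: 5 × 0.008 × 0.9708 = 0.03883
  20–24: 5 × 0.057 × 0.9614 = 0.27400
  25–29: 5 × 0.145 × 0.9458 = 0.68571
  30–34: 5 × 0.099 × 0.9401 = 0.46535
  35–39: 5 × 0.029 × 0.9309 = 0.13498
  40–44: 5 × 0.003 × 0.9242 = 0.01386
  45–49: 5 × 0.000 × 0.9128 = 0.00000
Sum = 1.61273
NRR = 0.48544 × 1.61273 = 0.78288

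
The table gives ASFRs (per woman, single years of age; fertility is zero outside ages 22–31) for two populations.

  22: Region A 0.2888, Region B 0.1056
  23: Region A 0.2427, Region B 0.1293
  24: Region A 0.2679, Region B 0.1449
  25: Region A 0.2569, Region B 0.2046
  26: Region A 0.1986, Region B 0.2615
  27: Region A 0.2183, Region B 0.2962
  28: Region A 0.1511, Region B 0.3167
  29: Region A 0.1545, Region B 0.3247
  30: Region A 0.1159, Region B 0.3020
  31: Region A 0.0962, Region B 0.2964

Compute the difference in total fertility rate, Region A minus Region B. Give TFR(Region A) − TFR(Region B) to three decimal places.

Region A:
  Sum of ASFRs = 0.2888 + 0.2427 + 0.2679 + 0.2569 + 0.1986 + 0.2183 + 0.1511 + 0.1545 + 0.1159 + 0.0962 = 1.9909
  TFR = 1.9909
Region B:
  Sum of ASFRs = 0.1056 + 0.1293 + 0.1449 + 0.2046 + 0.2615 + 0.2962 + 0.3167 + 0.3247 + 0.3020 + 0.2964 = 2.3819
  TFR = 2.3819
Difference = 1.9909 − 2.3819 = -0.391

-0.391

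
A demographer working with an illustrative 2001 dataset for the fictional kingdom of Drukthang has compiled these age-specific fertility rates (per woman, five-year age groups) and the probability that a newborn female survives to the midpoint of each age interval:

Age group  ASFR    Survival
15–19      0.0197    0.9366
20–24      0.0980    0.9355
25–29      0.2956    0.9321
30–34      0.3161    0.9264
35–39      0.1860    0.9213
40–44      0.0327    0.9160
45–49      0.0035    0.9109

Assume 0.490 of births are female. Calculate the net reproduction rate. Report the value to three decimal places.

2.163

Proportion female at birth = 0.490.
Per-age-group product (5 × ASFR × survival probability):
  15–19: 5 × 0.0197 × 0.9366 = 0.09226
  20–24: 5 × 0.0980 × 0.9355 = 0.45840
  25–29: 5 × 0.2956 × 0.9321 = 1.37764
  30–34: 5 × 0.3161 × 0.9264 = 1.46418
  35–39: 5 × 0.1860 × 0.9213 = 0.85681
  40–44: 5 × 0.0327 × 0.9160 = 0.14977
  45–49: 5 × 0.0035 × 0.9109 = 0.01594
Sum = 4.41500
NRR = 0.490 × 4.41500 = 2.16335
NRR > 1, so each generation more than replaces itself.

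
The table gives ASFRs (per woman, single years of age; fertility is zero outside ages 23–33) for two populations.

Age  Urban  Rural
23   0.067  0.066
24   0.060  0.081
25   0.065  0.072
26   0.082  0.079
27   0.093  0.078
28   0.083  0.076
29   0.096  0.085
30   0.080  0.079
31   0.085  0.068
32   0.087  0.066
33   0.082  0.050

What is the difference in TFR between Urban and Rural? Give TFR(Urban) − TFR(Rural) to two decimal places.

0.08

Urban:
  Sum of ASFRs = 0.067 + 0.060 + 0.065 + 0.082 + 0.093 + 0.083 + 0.096 + 0.080 + 0.085 + 0.087 + 0.082 = 0.880
  TFR = 0.88
Rural:
  Sum of ASFRs = 0.066 + 0.081 + 0.072 + 0.079 + 0.078 + 0.076 + 0.085 + 0.079 + 0.068 + 0.066 + 0.050 = 0.800
  TFR = 0.8
Difference = 0.88 − 0.8 = 0.08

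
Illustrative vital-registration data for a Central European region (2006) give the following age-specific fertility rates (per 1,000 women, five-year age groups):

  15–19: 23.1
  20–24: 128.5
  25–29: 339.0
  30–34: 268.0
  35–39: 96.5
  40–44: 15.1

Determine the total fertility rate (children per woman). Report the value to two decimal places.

Sum of ASFRs = 23.1 + 128.5 + 339.0 + 268.0 + 96.5 + 15.1 = 870.2
TFR = 5 × 870.2 / 1000 = 4.351

4.35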